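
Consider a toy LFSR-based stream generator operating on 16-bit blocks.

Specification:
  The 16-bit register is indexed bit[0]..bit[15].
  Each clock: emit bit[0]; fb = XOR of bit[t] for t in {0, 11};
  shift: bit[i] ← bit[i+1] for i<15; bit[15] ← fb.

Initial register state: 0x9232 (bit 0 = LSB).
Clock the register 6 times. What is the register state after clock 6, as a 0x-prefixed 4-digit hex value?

reg_0 = 0x9232
clock 1: out=0, reg = 0x4919
clock 2: out=1, reg = 0x248C
clock 3: out=0, reg = 0x1246
clock 4: out=0, reg = 0x0923
clock 5: out=1, reg = 0x0491
clock 6: out=1, reg = 0x8248

0x8248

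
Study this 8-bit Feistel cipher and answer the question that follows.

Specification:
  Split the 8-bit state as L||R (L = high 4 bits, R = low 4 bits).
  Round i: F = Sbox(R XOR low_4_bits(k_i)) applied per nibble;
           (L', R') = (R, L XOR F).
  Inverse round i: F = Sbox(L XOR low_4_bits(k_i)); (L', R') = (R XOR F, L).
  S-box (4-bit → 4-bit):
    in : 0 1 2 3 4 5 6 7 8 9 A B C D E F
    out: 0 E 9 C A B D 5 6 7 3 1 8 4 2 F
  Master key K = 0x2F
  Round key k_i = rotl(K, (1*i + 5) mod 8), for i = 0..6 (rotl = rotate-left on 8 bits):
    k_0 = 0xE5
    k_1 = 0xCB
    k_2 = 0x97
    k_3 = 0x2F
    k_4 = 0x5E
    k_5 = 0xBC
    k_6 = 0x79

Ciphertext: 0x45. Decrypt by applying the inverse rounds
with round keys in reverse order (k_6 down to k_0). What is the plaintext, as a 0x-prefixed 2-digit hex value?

s_0 = ciphertext = 0x45
s_1 = InvRound(s_0, k_6) = 0x14
s_2 = InvRound(s_1, k_5) = 0x01
s_3 = InvRound(s_2, k_4) = 0x30
s_4 = InvRound(s_3, k_3) = 0x83
s_5 = InvRound(s_4, k_2) = 0xC8
s_6 = InvRound(s_5, k_1) = 0xDC
s_7 = InvRound(s_6, k_0) = 0xAD

0xAD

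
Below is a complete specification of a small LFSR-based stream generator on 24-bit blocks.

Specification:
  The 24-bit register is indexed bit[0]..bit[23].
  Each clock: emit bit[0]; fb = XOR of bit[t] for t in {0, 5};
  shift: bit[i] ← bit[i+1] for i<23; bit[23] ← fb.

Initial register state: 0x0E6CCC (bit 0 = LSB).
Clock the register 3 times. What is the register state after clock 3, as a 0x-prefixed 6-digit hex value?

0x41CD99

reg_0 = 0x0E6CCC
clock 1: out=0, reg = 0x073666
clock 2: out=0, reg = 0x839B33
clock 3: out=1, reg = 0x41CD99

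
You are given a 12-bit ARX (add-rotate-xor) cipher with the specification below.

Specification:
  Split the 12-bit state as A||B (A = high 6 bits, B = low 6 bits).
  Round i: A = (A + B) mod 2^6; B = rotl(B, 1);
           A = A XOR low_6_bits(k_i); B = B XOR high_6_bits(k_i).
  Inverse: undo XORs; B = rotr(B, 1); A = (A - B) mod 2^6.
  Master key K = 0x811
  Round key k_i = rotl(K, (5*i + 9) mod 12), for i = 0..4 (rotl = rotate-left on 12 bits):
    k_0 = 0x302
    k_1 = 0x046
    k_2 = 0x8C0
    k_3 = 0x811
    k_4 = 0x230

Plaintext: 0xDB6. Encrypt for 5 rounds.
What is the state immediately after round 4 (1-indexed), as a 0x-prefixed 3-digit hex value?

0x8EF

s_0 = plaintext = 0xDB6
s_1 = Round(s_0, k_0) = 0xBA1
s_2 = Round(s_1, k_1) = 0x242
s_3 = Round(s_2, k_2) = 0x2E7
s_4 = Round(s_3, k_3) = 0x8EF
s_5 = Round(s_4, k_4) = 0x897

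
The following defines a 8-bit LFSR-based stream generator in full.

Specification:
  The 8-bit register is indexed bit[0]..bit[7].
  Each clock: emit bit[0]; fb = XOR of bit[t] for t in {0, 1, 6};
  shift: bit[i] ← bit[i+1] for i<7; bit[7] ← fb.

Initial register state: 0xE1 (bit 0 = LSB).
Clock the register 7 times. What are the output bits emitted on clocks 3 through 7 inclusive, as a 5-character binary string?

reg_0 = 0xE1
clock 1: out=1, reg = 0x70
clock 2: out=0, reg = 0xB8
clock 3: out=0, reg = 0x5C
clock 4: out=0, reg = 0xAE
clock 5: out=0, reg = 0xD7
clock 6: out=1, reg = 0xEB
clock 7: out=1, reg = 0xF5

00011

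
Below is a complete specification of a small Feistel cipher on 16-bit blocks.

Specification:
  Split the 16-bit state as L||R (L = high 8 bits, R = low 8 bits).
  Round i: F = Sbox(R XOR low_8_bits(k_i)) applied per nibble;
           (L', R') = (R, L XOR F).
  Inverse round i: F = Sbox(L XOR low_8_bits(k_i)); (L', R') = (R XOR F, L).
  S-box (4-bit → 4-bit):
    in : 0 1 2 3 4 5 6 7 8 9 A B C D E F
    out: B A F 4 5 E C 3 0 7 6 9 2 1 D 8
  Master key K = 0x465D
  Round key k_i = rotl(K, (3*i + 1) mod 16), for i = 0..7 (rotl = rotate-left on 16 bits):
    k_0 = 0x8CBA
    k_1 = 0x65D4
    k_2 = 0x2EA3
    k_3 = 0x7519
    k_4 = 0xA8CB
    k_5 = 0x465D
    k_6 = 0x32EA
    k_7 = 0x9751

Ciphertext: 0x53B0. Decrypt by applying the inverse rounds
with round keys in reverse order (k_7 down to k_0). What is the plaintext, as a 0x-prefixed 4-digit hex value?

0x9E0E

s_0 = ciphertext = 0x53B0
s_1 = InvRound(s_0, k_7) = 0x0F53
s_2 = InvRound(s_1, k_6) = 0x8D0F
s_3 = InvRound(s_2, k_5) = 0x148D
s_4 = InvRound(s_3, k_4) = 0x9514
s_5 = InvRound(s_4, k_3) = 0x1695
s_6 = InvRound(s_5, k_2) = 0x0B16
s_7 = InvRound(s_6, k_1) = 0x0E0B
s_8 = InvRound(s_7, k_0) = 0x9E0E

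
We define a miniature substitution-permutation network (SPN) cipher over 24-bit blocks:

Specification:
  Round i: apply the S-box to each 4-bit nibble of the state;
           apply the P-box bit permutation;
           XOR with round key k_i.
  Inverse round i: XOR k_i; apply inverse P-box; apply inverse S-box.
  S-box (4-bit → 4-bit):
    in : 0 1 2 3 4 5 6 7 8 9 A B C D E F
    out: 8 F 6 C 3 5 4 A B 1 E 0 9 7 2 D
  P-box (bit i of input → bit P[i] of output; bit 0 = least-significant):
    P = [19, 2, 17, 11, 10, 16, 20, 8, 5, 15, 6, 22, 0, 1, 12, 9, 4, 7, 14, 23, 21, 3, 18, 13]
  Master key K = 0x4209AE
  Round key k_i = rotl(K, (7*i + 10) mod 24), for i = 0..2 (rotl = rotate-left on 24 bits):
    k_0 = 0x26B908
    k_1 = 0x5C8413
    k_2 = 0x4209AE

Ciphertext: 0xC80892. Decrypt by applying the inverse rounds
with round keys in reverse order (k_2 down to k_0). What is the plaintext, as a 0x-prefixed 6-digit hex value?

s_0 = ciphertext = 0xC80892
s_1 = InvRound(s_0, k_2) = 0xECB90D
s_2 = InvRound(s_1, k_1) = 0x8C2BF7
s_3 = InvRound(s_2, k_0) = 0x481DBD

0x481DBD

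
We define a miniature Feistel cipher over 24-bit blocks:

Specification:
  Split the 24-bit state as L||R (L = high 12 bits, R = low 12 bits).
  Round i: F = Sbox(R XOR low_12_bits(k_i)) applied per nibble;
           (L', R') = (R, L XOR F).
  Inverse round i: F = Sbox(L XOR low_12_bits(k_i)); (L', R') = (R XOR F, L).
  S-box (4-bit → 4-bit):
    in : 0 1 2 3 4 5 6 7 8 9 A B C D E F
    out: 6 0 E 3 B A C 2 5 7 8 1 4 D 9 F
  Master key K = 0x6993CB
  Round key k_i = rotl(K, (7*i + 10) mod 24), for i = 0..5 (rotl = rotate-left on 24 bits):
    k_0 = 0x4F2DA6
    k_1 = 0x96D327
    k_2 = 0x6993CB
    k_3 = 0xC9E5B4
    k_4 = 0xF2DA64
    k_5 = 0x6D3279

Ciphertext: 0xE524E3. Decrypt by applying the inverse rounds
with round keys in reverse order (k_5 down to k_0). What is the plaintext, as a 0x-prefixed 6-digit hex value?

0xDEF04D

s_0 = ciphertext = 0xE524E3
s_1 = InvRound(s_0, k_5) = 0x002E52
s_2 = InvRound(s_1, k_4) = 0x69E002
s_3 = InvRound(s_2, k_3) = 0x3EA69E
s_4 = InvRound(s_3, k_2) = 0x07E3EA
s_5 = InvRound(s_4, k_1) = 0x04D07E
s_6 = InvRound(s_5, k_0) = 0xDEF04D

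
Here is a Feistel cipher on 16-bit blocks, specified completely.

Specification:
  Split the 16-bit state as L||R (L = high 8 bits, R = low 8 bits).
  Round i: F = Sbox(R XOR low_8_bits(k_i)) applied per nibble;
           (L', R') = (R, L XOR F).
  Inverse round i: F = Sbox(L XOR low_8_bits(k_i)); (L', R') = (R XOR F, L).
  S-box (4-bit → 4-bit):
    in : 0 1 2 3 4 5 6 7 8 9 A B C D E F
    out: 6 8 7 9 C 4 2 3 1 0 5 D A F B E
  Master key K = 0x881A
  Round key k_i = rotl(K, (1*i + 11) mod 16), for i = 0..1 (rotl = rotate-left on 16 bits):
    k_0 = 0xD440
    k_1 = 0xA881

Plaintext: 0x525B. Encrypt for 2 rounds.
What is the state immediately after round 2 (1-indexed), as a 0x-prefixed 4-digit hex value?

s_0 = plaintext = 0x525B
s_1 = Round(s_0, k_0) = 0x5BDF
s_2 = Round(s_1, k_1) = 0xDF10

0xDF10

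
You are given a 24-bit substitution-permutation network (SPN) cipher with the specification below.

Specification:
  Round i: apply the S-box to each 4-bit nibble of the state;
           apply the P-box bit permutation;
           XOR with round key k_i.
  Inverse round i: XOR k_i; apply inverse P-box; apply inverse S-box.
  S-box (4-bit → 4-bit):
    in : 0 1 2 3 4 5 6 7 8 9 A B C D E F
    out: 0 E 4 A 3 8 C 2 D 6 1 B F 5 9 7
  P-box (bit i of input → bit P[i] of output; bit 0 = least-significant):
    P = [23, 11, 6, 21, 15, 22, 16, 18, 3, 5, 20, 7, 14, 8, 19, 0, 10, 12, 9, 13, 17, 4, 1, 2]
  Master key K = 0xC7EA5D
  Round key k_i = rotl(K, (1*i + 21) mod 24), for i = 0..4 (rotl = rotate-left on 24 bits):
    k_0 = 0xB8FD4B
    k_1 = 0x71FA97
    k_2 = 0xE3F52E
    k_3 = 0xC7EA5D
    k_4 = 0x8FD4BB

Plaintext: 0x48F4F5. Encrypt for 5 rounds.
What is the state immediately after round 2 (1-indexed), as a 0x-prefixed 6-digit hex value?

0x1BC39C

s_0 = plaintext = 0x48F4F5
s_1 = Round(s_0, k_0) = 0xD31A73
s_2 = Round(s_1, k_1) = 0x1BC39C
s_3 = Round(s_2, k_2) = 0x0A88D9
s_4 = Round(s_3, k_3) = 0xDE2694
s_5 = Round(s_4, k_4) = 0x54F839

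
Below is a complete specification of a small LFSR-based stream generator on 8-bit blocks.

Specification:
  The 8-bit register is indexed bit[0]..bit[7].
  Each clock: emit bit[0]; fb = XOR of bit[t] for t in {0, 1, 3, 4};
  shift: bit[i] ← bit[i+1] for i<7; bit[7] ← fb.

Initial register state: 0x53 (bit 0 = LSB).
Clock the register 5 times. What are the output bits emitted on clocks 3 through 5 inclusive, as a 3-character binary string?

reg_0 = 0x53
clock 1: out=1, reg = 0xA9
clock 2: out=1, reg = 0x54
clock 3: out=0, reg = 0xAA
clock 4: out=0, reg = 0x55
clock 5: out=1, reg = 0x2A

001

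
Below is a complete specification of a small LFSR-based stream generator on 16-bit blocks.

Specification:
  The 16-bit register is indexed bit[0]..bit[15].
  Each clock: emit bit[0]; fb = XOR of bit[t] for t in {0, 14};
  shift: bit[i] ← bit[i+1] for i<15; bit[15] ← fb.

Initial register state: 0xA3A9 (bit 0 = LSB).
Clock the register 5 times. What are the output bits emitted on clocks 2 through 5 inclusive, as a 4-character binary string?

0010

reg_0 = 0xA3A9
clock 1: out=1, reg = 0xD1D4
clock 2: out=0, reg = 0xE8EA
clock 3: out=0, reg = 0xF475
clock 4: out=1, reg = 0x7A3A
clock 5: out=0, reg = 0xBD1D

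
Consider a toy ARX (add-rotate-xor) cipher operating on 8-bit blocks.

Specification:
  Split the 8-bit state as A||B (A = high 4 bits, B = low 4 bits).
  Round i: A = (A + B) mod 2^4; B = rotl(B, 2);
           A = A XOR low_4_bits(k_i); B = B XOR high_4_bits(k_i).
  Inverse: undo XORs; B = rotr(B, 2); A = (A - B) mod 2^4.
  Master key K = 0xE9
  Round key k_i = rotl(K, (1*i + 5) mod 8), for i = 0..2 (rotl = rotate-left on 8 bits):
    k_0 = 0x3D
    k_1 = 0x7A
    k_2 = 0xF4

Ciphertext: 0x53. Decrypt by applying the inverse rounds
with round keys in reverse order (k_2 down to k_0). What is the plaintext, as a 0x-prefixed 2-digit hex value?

0x68

s_0 = ciphertext = 0x53
s_1 = InvRound(s_0, k_2) = 0xE3
s_2 = InvRound(s_1, k_1) = 0x31
s_3 = InvRound(s_2, k_0) = 0x68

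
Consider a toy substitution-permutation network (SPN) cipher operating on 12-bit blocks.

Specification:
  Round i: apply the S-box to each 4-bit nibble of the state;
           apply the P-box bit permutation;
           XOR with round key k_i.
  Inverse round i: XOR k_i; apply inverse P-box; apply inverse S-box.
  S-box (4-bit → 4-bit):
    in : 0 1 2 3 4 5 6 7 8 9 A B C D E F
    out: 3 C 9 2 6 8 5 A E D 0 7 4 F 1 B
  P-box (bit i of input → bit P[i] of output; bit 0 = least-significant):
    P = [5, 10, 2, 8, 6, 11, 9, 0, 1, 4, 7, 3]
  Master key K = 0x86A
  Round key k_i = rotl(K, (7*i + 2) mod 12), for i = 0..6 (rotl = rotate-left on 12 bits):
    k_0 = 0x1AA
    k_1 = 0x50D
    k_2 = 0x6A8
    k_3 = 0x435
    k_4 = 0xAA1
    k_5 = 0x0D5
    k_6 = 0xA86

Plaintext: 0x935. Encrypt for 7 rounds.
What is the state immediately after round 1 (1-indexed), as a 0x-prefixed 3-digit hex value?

0x820

s_0 = plaintext = 0x935
s_1 = Round(s_0, k_0) = 0x820
s_2 = Round(s_1, k_1) = 0x1F4
s_3 = Round(s_2, k_2) = 0xA65
s_4 = Round(s_3, k_3) = 0x775
s_5 = Round(s_4, k_4) = 0x3B8
s_6 = Round(s_5, k_5) = 0xF81
s_7 = Round(s_6, k_6) = 0x199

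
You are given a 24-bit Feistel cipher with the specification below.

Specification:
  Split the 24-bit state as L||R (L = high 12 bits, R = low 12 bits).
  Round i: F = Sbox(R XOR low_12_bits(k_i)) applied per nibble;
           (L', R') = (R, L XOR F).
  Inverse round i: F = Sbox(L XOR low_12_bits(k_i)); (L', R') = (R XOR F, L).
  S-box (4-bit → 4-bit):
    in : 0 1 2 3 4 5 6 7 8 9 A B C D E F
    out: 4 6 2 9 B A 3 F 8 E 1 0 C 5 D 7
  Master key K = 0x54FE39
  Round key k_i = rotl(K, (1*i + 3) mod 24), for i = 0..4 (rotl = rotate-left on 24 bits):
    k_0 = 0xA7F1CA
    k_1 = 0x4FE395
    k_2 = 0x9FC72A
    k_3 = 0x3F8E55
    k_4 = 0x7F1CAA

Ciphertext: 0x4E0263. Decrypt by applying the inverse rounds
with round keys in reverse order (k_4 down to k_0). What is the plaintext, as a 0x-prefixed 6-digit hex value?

0xA3C91A

s_0 = ciphertext = 0x4E0263
s_1 = InvRound(s_0, k_4) = 0xAD24E0
s_2 = InvRound(s_1, k_3) = 0xF6FAD2
s_3 = InvRound(s_2, k_2) = 0x268F6F
s_4 = InvRound(s_3, k_1) = 0x91A268
s_5 = InvRound(s_4, k_0) = 0xA3C91A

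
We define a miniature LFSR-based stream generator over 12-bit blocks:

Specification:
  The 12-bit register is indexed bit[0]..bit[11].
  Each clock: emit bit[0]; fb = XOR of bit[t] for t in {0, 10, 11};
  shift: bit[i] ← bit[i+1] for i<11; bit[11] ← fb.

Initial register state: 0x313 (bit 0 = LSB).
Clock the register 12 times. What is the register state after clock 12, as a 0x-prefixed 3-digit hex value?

0xBDD

reg_0 = 0x313
clock 1: out=1, reg = 0x989
clock 2: out=1, reg = 0x4C4
clock 3: out=0, reg = 0xA62
clock 4: out=0, reg = 0xD31
clock 5: out=1, reg = 0xE98
clock 6: out=0, reg = 0x74C
clock 7: out=0, reg = 0xBA6
clock 8: out=0, reg = 0xDD3
clock 9: out=1, reg = 0xEE9
clock 10: out=1, reg = 0xF74
clock 11: out=0, reg = 0x7BA
clock 12: out=0, reg = 0xBDD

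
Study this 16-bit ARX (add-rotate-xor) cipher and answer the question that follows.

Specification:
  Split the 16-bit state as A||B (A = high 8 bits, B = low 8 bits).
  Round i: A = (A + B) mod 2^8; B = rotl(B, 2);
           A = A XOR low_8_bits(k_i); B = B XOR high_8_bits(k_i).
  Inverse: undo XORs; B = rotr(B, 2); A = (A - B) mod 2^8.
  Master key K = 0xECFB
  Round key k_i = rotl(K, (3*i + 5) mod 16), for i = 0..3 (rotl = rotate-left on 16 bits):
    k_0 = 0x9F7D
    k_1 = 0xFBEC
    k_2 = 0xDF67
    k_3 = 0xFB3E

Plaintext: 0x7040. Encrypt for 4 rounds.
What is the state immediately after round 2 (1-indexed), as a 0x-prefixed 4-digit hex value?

s_0 = plaintext = 0x7040
s_1 = Round(s_0, k_0) = 0xCD9E
s_2 = Round(s_1, k_1) = 0x8781
s_3 = Round(s_2, k_2) = 0x6FD9
s_4 = Round(s_3, k_3) = 0x769C

0x8781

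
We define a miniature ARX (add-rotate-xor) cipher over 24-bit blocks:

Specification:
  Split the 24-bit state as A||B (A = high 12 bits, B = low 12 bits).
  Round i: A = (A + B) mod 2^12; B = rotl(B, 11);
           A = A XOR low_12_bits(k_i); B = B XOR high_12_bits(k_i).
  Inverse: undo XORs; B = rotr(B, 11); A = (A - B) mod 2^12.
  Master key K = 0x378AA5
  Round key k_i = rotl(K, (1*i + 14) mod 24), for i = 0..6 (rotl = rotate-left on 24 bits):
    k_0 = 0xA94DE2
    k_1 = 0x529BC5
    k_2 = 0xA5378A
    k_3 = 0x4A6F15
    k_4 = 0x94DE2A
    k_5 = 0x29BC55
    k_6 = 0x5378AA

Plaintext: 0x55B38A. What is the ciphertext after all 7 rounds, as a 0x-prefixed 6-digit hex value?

0xC2C5DC

s_0 = plaintext = 0x55B38A
s_1 = Round(s_0, k_0) = 0x507B51
s_2 = Round(s_1, k_1) = 0xB9D881
s_3 = Round(s_2, k_2) = 0x394613
s_4 = Round(s_3, k_3) = 0x6B2FAF
s_5 = Round(s_4, k_4) = 0x84B69A
s_6 = Round(s_5, k_5) = 0x2B01D6
s_7 = Round(s_6, k_6) = 0xC2C5DC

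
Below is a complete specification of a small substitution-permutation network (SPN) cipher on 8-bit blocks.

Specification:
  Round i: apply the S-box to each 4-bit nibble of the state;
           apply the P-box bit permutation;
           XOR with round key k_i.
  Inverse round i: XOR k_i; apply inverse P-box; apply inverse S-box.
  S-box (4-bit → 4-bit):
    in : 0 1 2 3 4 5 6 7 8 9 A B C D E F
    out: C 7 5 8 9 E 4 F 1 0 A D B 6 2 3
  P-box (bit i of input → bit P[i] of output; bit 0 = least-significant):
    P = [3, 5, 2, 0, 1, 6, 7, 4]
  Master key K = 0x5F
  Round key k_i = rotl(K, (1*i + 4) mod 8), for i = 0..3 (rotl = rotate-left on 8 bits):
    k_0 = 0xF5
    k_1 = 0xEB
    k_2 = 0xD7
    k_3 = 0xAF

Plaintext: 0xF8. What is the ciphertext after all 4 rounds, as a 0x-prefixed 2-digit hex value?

0x20

s_0 = plaintext = 0xF8
s_1 = Round(s_0, k_0) = 0xBF
s_2 = Round(s_1, k_1) = 0x51
s_3 = Round(s_2, k_2) = 0x2B
s_4 = Round(s_3, k_3) = 0x20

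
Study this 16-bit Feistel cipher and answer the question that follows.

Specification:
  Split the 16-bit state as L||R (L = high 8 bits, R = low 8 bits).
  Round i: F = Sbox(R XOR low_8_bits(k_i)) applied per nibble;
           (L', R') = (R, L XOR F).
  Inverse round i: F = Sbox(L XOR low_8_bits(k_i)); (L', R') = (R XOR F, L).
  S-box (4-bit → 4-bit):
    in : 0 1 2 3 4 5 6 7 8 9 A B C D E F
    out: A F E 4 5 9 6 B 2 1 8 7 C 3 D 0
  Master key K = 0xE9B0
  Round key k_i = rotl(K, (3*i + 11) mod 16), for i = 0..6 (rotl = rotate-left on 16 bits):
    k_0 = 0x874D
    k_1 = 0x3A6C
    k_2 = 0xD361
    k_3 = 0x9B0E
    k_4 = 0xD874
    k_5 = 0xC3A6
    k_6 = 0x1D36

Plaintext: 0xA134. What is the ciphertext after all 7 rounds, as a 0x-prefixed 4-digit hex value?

s_0 = plaintext = 0xA134
s_1 = Round(s_0, k_0) = 0x3410
s_2 = Round(s_1, k_1) = 0x1088
s_3 = Round(s_2, k_2) = 0x88C1
s_4 = Round(s_3, k_3) = 0xC148
s_5 = Round(s_4, k_4) = 0x488D
s_6 = Round(s_5, k_5) = 0x8DAF
s_7 = Round(s_6, k_6) = 0xAF9C

0xAF9C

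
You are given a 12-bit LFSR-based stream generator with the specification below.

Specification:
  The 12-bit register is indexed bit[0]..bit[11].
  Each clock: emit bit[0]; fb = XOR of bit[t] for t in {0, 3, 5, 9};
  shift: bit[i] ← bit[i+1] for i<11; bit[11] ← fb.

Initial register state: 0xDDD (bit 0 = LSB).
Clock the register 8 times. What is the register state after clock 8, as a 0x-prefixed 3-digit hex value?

0xFED

reg_0 = 0xDDD
clock 1: out=1, reg = 0x6EE
clock 2: out=0, reg = 0xB77
clock 3: out=1, reg = 0xDBB
clock 4: out=1, reg = 0xEDD
clock 5: out=1, reg = 0xF6E
clock 6: out=0, reg = 0xFB7
clock 7: out=1, reg = 0xFDB
clock 8: out=1, reg = 0xFED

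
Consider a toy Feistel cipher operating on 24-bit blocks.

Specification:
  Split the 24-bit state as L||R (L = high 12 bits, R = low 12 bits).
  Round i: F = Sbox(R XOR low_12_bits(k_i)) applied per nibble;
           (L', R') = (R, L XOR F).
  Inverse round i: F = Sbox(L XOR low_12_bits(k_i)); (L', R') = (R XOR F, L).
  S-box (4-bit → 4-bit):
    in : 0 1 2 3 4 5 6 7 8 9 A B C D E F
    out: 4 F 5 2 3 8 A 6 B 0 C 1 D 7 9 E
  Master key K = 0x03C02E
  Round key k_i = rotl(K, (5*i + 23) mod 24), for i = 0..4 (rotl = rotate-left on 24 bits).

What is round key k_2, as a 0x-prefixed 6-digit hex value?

0x805C07

K = 0x03C02E
k_0 = rotl(K, (5*0+23) mod 24) = rotl(K, 23) = 0x01E017
k_1 = rotl(K, (5*1+23) mod 24) = rotl(K, 4) = 0x3C02E0
k_2 = rotl(K, (5*2+23) mod 24) = rotl(K, 9) = 0x805C07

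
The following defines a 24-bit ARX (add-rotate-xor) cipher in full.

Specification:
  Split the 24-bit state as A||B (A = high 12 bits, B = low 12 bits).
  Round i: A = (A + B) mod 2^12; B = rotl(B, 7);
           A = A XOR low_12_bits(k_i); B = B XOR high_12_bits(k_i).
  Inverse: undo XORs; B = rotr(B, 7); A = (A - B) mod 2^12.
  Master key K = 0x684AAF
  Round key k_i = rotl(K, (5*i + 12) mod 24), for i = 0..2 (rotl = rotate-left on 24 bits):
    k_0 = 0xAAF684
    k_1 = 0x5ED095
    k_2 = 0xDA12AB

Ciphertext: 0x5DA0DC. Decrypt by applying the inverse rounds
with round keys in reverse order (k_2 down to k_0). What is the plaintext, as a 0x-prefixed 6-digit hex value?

s_0 = ciphertext = 0x5DA0DC
s_1 = InvRound(s_0, k_2) = 0x7B7FBA
s_2 = InvRound(s_1, k_1) = 0xC2EAF4
s_3 = InvRound(s_2, k_0) = 0xF4AB60

0xF4AB60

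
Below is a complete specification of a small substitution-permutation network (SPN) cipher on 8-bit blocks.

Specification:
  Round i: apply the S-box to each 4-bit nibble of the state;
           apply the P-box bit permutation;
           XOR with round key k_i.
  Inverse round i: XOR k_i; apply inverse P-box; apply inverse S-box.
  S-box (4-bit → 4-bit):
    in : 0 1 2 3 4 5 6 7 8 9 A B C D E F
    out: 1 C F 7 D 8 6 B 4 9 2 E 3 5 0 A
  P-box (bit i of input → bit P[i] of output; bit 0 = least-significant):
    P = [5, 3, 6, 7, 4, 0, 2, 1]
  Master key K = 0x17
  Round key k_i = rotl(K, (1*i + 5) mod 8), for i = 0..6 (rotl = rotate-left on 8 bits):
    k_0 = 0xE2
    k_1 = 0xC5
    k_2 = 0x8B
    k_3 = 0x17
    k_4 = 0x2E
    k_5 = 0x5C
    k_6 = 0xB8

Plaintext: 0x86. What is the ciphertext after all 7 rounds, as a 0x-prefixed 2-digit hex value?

s_0 = plaintext = 0x86
s_1 = Round(s_0, k_0) = 0xAE
s_2 = Round(s_1, k_1) = 0xC4
s_3 = Round(s_2, k_2) = 0x7A
s_4 = Round(s_3, k_3) = 0x0C
s_5 = Round(s_4, k_4) = 0x16
s_6 = Round(s_5, k_5) = 0x12
s_7 = Round(s_6, k_6) = 0x56

0x56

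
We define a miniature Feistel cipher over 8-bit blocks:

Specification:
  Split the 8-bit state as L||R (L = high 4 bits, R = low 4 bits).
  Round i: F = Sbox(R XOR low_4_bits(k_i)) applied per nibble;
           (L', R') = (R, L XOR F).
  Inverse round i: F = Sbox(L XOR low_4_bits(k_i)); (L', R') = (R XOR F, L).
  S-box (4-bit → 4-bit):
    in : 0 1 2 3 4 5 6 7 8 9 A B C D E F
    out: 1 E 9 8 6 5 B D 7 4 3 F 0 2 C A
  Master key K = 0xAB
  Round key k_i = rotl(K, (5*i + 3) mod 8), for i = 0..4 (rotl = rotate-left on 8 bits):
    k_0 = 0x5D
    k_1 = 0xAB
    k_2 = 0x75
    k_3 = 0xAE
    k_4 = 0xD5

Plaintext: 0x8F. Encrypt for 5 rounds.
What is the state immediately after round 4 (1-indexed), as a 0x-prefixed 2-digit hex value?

s_0 = plaintext = 0x8F
s_1 = Round(s_0, k_0) = 0xF1
s_2 = Round(s_1, k_1) = 0x1C
s_3 = Round(s_2, k_2) = 0xC5
s_4 = Round(s_3, k_3) = 0x53
s_5 = Round(s_4, k_4) = 0x3E

0x53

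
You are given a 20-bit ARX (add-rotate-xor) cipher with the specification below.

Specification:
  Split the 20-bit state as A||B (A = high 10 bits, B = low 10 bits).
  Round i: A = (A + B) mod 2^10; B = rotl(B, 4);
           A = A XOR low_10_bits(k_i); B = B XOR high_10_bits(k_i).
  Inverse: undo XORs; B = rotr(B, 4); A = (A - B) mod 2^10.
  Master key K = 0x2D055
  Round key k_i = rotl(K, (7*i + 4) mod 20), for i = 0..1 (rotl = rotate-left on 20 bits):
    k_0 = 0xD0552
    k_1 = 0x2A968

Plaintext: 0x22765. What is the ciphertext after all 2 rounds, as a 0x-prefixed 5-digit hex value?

s_0 = plaintext = 0x22765
s_1 = Round(s_0, k_0) = 0xAF11C
s_2 = Round(s_1, k_1) = 0xAC16E

0xAC16E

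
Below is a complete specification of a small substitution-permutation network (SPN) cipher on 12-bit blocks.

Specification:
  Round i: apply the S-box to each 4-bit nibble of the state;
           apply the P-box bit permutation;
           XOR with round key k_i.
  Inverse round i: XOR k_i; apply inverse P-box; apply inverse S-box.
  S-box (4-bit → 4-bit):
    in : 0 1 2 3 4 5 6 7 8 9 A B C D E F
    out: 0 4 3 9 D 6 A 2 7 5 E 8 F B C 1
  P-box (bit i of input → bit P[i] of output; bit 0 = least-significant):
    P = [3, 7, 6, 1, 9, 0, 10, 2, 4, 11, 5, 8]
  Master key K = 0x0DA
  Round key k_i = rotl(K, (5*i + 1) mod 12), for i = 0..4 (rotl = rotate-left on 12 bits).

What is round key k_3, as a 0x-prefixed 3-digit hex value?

K = 0x0DA
k_0 = rotl(K, (5*0+1) mod 12) = rotl(K, 1) = 0x1B4
k_1 = rotl(K, (5*1+1) mod 12) = rotl(K, 6) = 0x683
k_2 = rotl(K, (5*2+1) mod 12) = rotl(K, 11) = 0x06D
k_3 = rotl(K, (5*3+1) mod 12) = rotl(K, 4) = 0xDA0

0xDA0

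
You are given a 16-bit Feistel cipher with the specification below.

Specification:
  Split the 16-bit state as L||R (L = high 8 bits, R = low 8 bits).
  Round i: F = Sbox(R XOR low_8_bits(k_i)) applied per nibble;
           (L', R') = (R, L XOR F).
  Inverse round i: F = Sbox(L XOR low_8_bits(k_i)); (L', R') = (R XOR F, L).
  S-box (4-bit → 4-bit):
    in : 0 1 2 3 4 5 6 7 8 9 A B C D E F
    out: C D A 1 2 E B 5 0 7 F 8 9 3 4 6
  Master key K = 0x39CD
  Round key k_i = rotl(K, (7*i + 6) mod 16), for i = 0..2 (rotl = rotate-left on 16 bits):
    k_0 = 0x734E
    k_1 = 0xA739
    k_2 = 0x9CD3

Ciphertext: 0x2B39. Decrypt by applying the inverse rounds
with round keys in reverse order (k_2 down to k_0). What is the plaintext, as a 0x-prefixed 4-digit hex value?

s_0 = ciphertext = 0x2B39
s_1 = InvRound(s_0, k_2) = 0x592B
s_2 = InvRound(s_1, k_1) = 0x9759
s_3 = InvRound(s_2, k_0) = 0x6E97

0x6E97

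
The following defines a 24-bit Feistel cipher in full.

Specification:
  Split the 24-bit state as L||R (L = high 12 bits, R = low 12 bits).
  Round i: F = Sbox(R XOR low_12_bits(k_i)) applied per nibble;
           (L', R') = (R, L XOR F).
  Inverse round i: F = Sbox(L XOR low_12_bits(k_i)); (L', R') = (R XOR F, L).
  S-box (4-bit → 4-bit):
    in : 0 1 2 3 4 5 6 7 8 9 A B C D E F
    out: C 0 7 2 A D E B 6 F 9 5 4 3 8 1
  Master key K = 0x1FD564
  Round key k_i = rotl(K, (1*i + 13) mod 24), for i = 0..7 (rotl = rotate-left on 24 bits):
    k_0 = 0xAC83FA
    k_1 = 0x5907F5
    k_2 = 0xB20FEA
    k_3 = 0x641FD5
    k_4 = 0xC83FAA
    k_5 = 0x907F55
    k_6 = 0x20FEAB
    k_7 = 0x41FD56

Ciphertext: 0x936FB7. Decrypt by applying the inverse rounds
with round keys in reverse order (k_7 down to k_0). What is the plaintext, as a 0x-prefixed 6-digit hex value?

s_0 = ciphertext = 0x936FB7
s_1 = InvRound(s_0, k_7) = 0x55B936
s_2 = InvRound(s_1, k_6) = 0xC2A55B
s_3 = InvRound(s_2, k_5) = 0x7EAC2A
s_4 = InvRound(s_3, k_4) = 0xA867EA
s_5 = InvRound(s_4, k_3) = 0xA38A86
s_6 = InvRound(s_5, k_2) = 0x7B1A38
s_7 = InvRound(s_6, k_1) = 0x6927B1
s_8 = InvRound(s_7, k_0) = 0xA57692

0xA57692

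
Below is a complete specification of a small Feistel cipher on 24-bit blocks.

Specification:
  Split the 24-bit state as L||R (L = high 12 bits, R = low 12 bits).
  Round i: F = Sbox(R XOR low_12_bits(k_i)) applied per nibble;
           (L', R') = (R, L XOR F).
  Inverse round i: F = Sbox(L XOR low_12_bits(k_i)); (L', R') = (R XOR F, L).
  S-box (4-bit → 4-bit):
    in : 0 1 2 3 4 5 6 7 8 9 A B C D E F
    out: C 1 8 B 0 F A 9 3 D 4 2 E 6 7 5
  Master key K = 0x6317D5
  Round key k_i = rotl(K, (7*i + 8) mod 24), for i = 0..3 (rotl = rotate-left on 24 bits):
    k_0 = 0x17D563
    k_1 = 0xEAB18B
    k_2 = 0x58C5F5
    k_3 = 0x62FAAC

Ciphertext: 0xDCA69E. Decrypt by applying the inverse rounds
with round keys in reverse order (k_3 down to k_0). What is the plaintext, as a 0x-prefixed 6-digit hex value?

s_0 = ciphertext = 0xDCA69E
s_1 = InvRound(s_0, k_3) = 0xF34DCA
s_2 = InvRound(s_1, k_2) = 0x92BF34
s_3 = InvRound(s_2, k_1) = 0xC7892B
s_4 = InvRound(s_3, k_0) = 0x439C78

0x439C78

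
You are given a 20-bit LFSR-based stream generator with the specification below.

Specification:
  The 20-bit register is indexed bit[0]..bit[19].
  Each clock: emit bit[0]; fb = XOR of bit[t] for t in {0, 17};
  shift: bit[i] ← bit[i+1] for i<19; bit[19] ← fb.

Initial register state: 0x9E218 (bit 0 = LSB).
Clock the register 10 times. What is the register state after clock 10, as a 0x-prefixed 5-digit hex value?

0x7F278

reg_0 = 0x9E218
clock 1: out=0, reg = 0x4F10C
clock 2: out=0, reg = 0x27886
clock 3: out=0, reg = 0x93C43
clock 4: out=1, reg = 0xC9E21
clock 5: out=1, reg = 0xE4F10
clock 6: out=0, reg = 0xF2788
clock 7: out=0, reg = 0xF93C4
clock 8: out=0, reg = 0xFC9E2
clock 9: out=0, reg = 0xFE4F1
clock 10: out=1, reg = 0x7F278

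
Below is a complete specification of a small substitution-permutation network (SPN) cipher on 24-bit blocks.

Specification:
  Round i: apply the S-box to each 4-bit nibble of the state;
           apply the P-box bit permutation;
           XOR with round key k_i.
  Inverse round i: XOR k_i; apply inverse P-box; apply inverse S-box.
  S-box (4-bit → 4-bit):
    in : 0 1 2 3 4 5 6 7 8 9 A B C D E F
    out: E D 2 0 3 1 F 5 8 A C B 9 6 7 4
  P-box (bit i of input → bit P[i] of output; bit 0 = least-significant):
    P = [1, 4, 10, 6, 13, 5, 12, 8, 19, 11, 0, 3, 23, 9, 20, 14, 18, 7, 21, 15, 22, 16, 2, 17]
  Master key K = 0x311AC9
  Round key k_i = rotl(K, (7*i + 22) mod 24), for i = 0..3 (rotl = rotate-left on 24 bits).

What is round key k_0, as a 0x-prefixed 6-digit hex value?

0x4C46B2

K = 0x311AC9
k_0 = rotl(K, (7*0+22) mod 24) = rotl(K, 22) = 0x4C46B2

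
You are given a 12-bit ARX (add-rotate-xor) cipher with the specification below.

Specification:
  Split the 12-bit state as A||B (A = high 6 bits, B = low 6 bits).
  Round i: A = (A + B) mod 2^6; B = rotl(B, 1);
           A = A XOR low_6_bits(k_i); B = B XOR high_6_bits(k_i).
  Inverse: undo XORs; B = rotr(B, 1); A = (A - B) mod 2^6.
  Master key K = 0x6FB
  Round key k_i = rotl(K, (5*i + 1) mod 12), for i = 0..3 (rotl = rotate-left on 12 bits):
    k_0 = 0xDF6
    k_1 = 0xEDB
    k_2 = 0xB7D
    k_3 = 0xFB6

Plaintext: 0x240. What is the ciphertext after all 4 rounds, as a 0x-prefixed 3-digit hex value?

0xDF4

s_0 = plaintext = 0x240
s_1 = Round(s_0, k_0) = 0xFF7
s_2 = Round(s_1, k_1) = 0xB54
s_3 = Round(s_2, k_2) = 0xF05
s_4 = Round(s_3, k_3) = 0xDF4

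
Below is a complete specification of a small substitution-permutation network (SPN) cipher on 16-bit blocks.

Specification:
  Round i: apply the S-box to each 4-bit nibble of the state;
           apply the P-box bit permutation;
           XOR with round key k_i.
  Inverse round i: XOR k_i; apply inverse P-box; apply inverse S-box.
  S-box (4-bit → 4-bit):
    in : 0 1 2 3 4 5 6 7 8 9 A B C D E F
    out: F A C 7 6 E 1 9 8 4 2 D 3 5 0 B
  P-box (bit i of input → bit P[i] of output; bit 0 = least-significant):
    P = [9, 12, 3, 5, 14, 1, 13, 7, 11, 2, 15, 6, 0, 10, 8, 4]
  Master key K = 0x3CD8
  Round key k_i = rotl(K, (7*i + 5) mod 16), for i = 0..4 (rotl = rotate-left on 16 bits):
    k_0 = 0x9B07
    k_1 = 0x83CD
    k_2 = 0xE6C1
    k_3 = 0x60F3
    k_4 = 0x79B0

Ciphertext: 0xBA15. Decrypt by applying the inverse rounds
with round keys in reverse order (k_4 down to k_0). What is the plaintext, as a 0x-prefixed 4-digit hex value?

0x8D91

s_0 = ciphertext = 0xBA15
s_1 = InvRound(s_0, k_4) = 0xD477
s_2 = InvRound(s_1, k_3) = 0xA42A
s_3 = InvRound(s_2, k_2) = 0x68FB
s_4 = InvRound(s_3, k_1) = 0x2337
s_5 = InvRound(s_4, k_0) = 0x8D91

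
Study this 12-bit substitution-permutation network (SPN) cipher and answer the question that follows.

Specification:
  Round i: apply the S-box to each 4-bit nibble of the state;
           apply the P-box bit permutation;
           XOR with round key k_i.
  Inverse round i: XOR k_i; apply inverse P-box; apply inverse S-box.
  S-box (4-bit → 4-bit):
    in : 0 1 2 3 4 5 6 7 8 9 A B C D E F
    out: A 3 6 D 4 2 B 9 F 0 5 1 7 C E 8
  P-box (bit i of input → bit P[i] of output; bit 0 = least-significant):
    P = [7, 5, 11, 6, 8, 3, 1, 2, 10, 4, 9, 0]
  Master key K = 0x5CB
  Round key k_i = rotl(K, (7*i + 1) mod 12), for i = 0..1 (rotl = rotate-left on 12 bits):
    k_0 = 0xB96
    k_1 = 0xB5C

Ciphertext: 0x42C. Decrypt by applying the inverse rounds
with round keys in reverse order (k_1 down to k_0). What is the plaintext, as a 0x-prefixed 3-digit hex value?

0xA15

s_0 = ciphertext = 0x42C
s_1 = InvRound(s_0, k_1) = 0xCBE
s_2 = InvRound(s_1, k_0) = 0xA15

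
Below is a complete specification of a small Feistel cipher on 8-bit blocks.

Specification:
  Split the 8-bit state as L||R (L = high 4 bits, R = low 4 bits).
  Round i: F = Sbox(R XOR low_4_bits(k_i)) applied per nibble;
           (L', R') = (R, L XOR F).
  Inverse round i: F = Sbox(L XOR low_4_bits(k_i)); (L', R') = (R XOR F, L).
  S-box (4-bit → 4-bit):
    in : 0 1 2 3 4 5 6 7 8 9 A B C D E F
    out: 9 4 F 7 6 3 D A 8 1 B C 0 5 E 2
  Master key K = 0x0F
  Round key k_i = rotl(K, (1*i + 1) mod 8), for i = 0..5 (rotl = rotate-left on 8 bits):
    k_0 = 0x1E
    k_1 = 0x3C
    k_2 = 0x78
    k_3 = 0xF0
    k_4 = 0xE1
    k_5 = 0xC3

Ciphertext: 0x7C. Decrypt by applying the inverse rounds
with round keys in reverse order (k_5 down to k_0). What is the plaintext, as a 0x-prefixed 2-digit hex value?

s_0 = ciphertext = 0x7C
s_1 = InvRound(s_0, k_5) = 0xA7
s_2 = InvRound(s_1, k_4) = 0xBA
s_3 = InvRound(s_2, k_3) = 0x6B
s_4 = InvRound(s_3, k_2) = 0x56
s_5 = InvRound(s_4, k_1) = 0x75
s_6 = InvRound(s_5, k_0) = 0x47

0x47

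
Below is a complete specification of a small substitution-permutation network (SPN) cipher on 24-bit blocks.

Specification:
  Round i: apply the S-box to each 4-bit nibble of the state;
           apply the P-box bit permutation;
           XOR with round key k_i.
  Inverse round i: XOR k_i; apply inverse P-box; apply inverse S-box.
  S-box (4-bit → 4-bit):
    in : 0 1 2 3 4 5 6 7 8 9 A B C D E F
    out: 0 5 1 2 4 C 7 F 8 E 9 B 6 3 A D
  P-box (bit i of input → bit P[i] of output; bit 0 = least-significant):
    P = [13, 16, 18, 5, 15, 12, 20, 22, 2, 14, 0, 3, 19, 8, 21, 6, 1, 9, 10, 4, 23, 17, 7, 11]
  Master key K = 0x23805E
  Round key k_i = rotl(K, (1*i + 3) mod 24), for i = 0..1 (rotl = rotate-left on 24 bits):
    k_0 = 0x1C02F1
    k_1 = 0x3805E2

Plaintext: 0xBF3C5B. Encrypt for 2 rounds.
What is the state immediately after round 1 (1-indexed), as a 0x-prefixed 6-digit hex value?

s_0 = plaintext = 0xBF3C5B
s_1 = Round(s_0, k_0) = 0xCF6FC2
s_2 = Round(s_1, k_1) = 0x02307D

0xCF6FC2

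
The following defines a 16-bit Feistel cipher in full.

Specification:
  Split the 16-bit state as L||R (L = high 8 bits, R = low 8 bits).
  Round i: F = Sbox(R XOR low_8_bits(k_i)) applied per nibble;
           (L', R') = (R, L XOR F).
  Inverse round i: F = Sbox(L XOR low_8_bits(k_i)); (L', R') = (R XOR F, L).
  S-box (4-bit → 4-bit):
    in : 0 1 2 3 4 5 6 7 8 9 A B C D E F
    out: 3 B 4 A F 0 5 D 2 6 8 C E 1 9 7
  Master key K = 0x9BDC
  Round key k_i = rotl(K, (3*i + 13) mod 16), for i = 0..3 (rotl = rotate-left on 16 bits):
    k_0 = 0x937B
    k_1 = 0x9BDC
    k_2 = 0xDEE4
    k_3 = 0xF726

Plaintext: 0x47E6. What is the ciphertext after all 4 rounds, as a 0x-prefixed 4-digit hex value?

0xFE8C

s_0 = plaintext = 0x47E6
s_1 = Round(s_0, k_0) = 0xE626
s_2 = Round(s_1, k_1) = 0x269E
s_3 = Round(s_2, k_2) = 0x9EFE
s_4 = Round(s_3, k_3) = 0xFE8C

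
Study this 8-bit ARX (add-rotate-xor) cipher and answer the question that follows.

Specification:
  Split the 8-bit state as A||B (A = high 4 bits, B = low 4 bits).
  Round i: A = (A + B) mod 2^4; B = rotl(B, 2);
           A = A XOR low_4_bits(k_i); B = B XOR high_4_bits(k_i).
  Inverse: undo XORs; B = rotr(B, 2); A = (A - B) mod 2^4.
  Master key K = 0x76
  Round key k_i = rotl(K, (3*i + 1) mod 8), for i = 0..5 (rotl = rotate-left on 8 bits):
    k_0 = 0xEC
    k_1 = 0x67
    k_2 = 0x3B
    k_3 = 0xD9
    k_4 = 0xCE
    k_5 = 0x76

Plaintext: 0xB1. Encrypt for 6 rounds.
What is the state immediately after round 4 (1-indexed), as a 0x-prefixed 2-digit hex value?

0xBD

s_0 = plaintext = 0xB1
s_1 = Round(s_0, k_0) = 0x0A
s_2 = Round(s_1, k_1) = 0xDC
s_3 = Round(s_2, k_2) = 0x20
s_4 = Round(s_3, k_3) = 0xBD
s_5 = Round(s_4, k_4) = 0x6B
s_6 = Round(s_5, k_5) = 0x79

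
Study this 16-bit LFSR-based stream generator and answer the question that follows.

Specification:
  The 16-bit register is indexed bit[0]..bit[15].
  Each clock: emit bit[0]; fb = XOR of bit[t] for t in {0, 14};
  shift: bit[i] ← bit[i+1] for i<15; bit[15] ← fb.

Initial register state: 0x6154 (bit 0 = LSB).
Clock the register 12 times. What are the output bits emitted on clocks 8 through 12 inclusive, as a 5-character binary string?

01000

reg_0 = 0x6154
clock 1: out=0, reg = 0xB0AA
clock 2: out=0, reg = 0x5855
clock 3: out=1, reg = 0x2C2A
clock 4: out=0, reg = 0x1615
clock 5: out=1, reg = 0x8B0A
clock 6: out=0, reg = 0x4585
clock 7: out=1, reg = 0x22C2
clock 8: out=0, reg = 0x1161
clock 9: out=1, reg = 0x88B0
clock 10: out=0, reg = 0x4458
clock 11: out=0, reg = 0xA22C
clock 12: out=0, reg = 0x5116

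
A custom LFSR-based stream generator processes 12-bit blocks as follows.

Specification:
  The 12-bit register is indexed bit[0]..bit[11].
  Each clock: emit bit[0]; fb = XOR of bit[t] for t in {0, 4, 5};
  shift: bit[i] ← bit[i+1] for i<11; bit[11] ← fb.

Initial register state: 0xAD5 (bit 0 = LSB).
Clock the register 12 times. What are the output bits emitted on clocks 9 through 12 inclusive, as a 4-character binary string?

0101

reg_0 = 0xAD5
clock 1: out=1, reg = 0x56A
clock 2: out=0, reg = 0xAB5
clock 3: out=1, reg = 0xD5A
clock 4: out=0, reg = 0xEAD
clock 5: out=1, reg = 0x756
clock 6: out=0, reg = 0xBAB
clock 7: out=1, reg = 0x5D5
clock 8: out=1, reg = 0x2EA
clock 9: out=0, reg = 0x975
clock 10: out=1, reg = 0xCBA
clock 11: out=0, reg = 0x65D
clock 12: out=1, reg = 0x32E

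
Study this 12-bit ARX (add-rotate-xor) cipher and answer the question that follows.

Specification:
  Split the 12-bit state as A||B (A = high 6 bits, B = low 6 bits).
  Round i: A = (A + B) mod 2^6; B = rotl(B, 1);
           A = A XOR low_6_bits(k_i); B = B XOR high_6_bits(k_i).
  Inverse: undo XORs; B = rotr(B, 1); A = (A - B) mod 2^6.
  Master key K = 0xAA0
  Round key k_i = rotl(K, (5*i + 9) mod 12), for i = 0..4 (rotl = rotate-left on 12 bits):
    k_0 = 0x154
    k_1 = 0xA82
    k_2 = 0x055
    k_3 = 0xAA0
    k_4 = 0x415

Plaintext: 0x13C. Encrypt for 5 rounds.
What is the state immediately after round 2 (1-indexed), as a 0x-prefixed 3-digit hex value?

s_0 = plaintext = 0x13C
s_1 = Round(s_0, k_0) = 0x53C
s_2 = Round(s_1, k_1) = 0x493
s_3 = Round(s_2, k_2) = 0xC27
s_4 = Round(s_3, k_3) = 0xDE5
s_5 = Round(s_4, k_4) = 0x25B

0x493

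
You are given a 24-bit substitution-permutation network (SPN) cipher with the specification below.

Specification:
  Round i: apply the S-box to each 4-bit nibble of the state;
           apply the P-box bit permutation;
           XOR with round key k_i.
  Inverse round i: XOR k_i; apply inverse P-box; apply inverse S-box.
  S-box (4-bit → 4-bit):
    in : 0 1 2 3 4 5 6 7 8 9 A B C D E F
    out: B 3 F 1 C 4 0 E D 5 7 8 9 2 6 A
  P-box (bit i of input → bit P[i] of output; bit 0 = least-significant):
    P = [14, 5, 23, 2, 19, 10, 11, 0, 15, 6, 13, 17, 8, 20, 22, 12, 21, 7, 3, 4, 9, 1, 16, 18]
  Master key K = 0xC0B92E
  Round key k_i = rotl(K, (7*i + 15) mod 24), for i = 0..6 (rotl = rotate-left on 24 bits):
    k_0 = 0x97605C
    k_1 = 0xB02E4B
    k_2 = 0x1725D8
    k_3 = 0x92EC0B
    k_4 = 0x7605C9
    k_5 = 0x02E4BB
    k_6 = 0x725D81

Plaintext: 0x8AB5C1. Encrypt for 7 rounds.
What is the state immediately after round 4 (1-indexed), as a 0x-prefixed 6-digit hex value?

0xE2D864

s_0 = plaintext = 0x8AB5C1
s_1 = Round(s_0, k_0) = 0xBA12F5
s_2 = Round(s_1, k_1) = 0x068B82
s_3 = Round(s_2, k_2) = 0xD97EFF
s_4 = Round(s_3, k_3) = 0xE2D864
s_5 = Round(s_4, k_4) = 0xC5A557
s_6 = Round(s_5, k_5) = 0xD6CF97
s_7 = Round(s_6, k_6) = 0xF844E7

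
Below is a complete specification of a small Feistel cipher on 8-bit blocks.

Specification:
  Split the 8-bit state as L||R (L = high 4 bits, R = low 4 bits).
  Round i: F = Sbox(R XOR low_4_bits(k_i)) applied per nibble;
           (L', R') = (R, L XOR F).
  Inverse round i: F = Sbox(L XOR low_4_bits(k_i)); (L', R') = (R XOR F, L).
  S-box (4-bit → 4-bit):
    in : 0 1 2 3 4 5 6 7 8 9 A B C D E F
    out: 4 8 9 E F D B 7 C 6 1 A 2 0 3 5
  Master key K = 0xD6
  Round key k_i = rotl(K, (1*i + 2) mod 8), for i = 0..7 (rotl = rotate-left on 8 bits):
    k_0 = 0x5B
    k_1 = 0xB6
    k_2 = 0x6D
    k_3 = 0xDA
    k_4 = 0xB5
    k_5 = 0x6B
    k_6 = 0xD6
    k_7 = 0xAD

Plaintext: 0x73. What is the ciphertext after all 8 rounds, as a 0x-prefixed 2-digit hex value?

s_0 = plaintext = 0x73
s_1 = Round(s_0, k_0) = 0x3B
s_2 = Round(s_1, k_1) = 0xB3
s_3 = Round(s_2, k_2) = 0x38
s_4 = Round(s_3, k_3) = 0x8A
s_5 = Round(s_4, k_4) = 0xAD
s_6 = Round(s_5, k_5) = 0xD1
s_7 = Round(s_6, k_6) = 0x1A
s_8 = Round(s_7, k_7) = 0xA6

0xA6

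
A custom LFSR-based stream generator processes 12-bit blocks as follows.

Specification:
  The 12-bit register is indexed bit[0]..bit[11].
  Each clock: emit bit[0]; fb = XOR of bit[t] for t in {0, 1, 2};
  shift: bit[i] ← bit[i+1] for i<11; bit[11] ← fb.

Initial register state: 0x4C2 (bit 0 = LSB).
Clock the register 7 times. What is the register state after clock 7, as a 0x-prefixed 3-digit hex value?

0x269

reg_0 = 0x4C2
clock 1: out=0, reg = 0xA61
clock 2: out=1, reg = 0xD30
clock 3: out=0, reg = 0x698
clock 4: out=0, reg = 0x34C
clock 5: out=0, reg = 0x9A6
clock 6: out=0, reg = 0x4D3
clock 7: out=1, reg = 0x269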